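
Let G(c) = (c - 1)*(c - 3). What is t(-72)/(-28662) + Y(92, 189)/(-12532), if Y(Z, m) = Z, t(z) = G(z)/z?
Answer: -10103699/2155153104 ≈ -0.0046882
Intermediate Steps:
G(c) = (-1 + c)*(-3 + c)
t(z) = (3 + z² - 4*z)/z
t(-72)/(-28662) + Y(92, 189)/(-12532) = (-4 - 72 + 3/(-72))/(-28662) + 92/(-12532) = (-4 - 72 + 3*(-1/72))*(-1/28662) + 92*(-1/12532) = (-4 - 72 - 1/24)*(-1/28662) - 23/3133 = -1825/24*(-1/28662) - 23/3133 = 1825/687888 - 23/3133 = -10103699/2155153104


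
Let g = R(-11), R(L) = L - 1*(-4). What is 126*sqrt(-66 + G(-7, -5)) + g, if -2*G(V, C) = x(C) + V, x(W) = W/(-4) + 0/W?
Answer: -7 + 63*I*sqrt(1010)/2 ≈ -7.0 + 1001.1*I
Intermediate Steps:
x(W) = -W/4 (x(W) = W*(-1/4) + 0 = -W/4 + 0 = -W/4)
G(V, C) = -V/2 + C/8 (G(V, C) = -(-C/4 + V)/2 = -(V - C/4)/2 = -V/2 + C/8)
R(L) = 4 + L (R(L) = L + 4 = 4 + L)
g = -7 (g = 4 - 11 = -7)
126*sqrt(-66 + G(-7, -5)) + g = 126*sqrt(-66 + (-1/2*(-7) + (1/8)*(-5))) - 7 = 126*sqrt(-66 + (7/2 - 5/8)) - 7 = 126*sqrt(-66 + 23/8) - 7 = 126*sqrt(-505/8) - 7 = 126*(I*sqrt(1010)/4) - 7 = 63*I*sqrt(1010)/2 - 7 = -7 + 63*I*sqrt(1010)/2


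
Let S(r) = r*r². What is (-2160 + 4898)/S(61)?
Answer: 2738/226981 ≈ 0.012063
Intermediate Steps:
S(r) = r³
(-2160 + 4898)/S(61) = (-2160 + 4898)/(61³) = 2738/226981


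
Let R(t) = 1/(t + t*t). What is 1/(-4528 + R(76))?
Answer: -5852/26497855 ≈ -0.00022085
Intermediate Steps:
R(t) = 1/(t + t**2)
1/(-4528 + R(76)) = 1/(-4528 + 1/(76*(1 + 76))) = 1/(-4528 + (1/76)/77) = 1/(-4528 + (1/76)*(1/77)) = 1/(-4528 + 1/5852) = 1/(-26497855/5852) = -5852/26497855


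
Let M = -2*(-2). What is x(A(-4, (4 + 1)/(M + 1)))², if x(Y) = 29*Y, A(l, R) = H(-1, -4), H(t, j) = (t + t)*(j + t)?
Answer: 84100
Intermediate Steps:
M = 4
H(t, j) = 2*t*(j + t) (H(t, j) = (2*t)*(j + t) = 2*t*(j + t))
A(l, R) = 10 (A(l, R) = 2*(-1)*(-4 - 1) = 2*(-1)*(-5) = 10)
x(A(-4, (4 + 1)/(M + 1)))² = (29*10)² = 290² = 84100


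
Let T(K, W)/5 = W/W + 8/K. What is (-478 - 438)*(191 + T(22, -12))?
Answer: -1993216/11 ≈ -1.8120e+5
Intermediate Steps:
T(K, W) = 5 + 40/K (T(K, W) = 5*(W/W + 8/K) = 5*(1 + 8/K) = 5 + 40/K)
(-478 - 438)*(191 + T(22, -12)) = (-478 - 438)*(191 + (5 + 40/22)) = -916*(191 + (5 + 40*(1/22))) = -916*(191 + (5 + 20/11)) = -916*(191 + 75/11) = -916*2176/11 = -1993216/11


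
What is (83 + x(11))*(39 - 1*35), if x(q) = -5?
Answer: 312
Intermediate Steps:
(83 + x(11))*(39 - 1*35) = (83 - 5)*(39 - 1*35) = 78*(39 - 35) = 78*4 = 312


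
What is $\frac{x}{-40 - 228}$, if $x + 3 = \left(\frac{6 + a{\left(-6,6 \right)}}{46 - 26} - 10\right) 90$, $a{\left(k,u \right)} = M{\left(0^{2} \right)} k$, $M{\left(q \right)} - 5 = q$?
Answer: $\frac{1011}{268} \approx 3.7724$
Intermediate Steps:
$M{\left(q \right)} = 5 + q$
$a{\left(k,u \right)} = 5 k$ ($a{\left(k,u \right)} = \left(5 + 0^{2}\right) k = \left(5 + 0\right) k = 5 k$)
$x = -1011$ ($x = -3 + \left(\frac{6 + 5 \left(-6\right)}{46 - 26} - 10\right) 90 = -3 + \left(\frac{6 - 30}{20} - 10\right) 90 = -3 + \left(\left(-24\right) \frac{1}{20} - 10\right) 90 = -3 + \left(- \frac{6}{5} - 10\right) 90 = -3 - 1008 = -1011$)
$\frac{x}{-40 - 228} = - \frac{1011}{-40 - 228} = - \frac{1011}{-268} = \left(-1011\right) \left(- \frac{1}{268}\right) = \frac{1011}{268}$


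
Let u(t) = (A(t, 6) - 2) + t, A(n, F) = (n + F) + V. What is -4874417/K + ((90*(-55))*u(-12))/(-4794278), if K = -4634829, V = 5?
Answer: 11512587066338/11110329354231 ≈ 1.0362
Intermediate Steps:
A(n, F) = 5 + F + n (A(n, F) = (n + F) + 5 = (F + n) + 5 = 5 + F + n)
u(t) = 9 + 2*t (u(t) = ((5 + 6 + t) - 2) + t = ((11 + t) - 2) + t = (9 + t) + t = 9 + 2*t)
-4874417/K + ((90*(-55))*u(-12))/(-4794278) = -4874417/(-4634829) + ((90*(-55))*(9 + 2*(-12)))/(-4794278) = -4874417*(-1/4634829) - 4950*(9 - 24)*(-1/4794278) = 4874417/4634829 - 4950*(-15)*(-1/4794278) = 4874417/4634829 + 74250*(-1/4794278) = 4874417/4634829 - 37125/2397139 = 11512587066338/11110329354231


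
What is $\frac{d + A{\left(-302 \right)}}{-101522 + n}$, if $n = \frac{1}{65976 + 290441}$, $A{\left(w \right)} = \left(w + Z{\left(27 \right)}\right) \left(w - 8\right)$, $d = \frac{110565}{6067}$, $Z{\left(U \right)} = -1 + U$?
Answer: $- \frac{61684268648815}{73176446401697} \approx -0.84295$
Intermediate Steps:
$d = \frac{110565}{6067}$ ($d = 110565 \cdot \frac{1}{6067} = \frac{110565}{6067} \approx 18.224$)
$A{\left(w \right)} = \left(-8 + w\right) \left(26 + w\right)$ ($A{\left(w \right)} = \left(w + \left(-1 + 27\right)\right) \left(w - 8\right) = \left(w + 26\right) \left(-8 + w\right) = \left(26 + w\right) \left(-8 + w\right) = \left(-8 + w\right) \left(26 + w\right)$)
$n = \frac{1}{356417} \approx 2.8057 \cdot 10^{-6}$
$\frac{d + A{\left(-302 \right)}}{-101522 + n} = \frac{\frac{110565}{6067} + \left(-208 + \left(-302\right)^{2} + 18 \left(-302\right)\right)}{-101522 + \frac{1}{356417}} = \frac{\frac{110565}{6067} - -85560}{- \frac{36184166673}{356417}} = \left(\frac{110565}{6067} + 85560\right) \left(- \frac{356417}{36184166673}\right) = \frac{519203085}{6067} \left(- \frac{356417}{36184166673}\right) = - \frac{61684268648815}{73176446401697}$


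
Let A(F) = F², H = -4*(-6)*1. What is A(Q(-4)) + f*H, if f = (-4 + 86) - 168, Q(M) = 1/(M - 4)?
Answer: -132095/64 ≈ -2064.0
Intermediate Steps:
Q(M) = 1/(-4 + M)
H = 24 (H = 24*1 = 24)
f = -86 (f = 82 - 168 = -86)
A(Q(-4)) + f*H = (1/(-4 - 4))² - 86*24 = (1/(-8))² - 2064 = (-⅛)² - 2064 = 1/64 - 2064 = -132095/64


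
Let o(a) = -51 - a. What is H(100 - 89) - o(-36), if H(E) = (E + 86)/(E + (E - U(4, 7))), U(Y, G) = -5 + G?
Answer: 397/20 ≈ 19.850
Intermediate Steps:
H(E) = (86 + E)/(-2 + 2*E) (H(E) = (E + 86)/(E + (E - (-5 + 7))) = (86 + E)/(E + (E - 1*2)) = (86 + E)/(E + (E - 2)) = (86 + E)/(E + (-2 + E)) = (86 + E)/(-2 + 2*E))
H(100 - 89) - o(-36) = (86 + (100 - 89))/(2*(-1 + (100 - 89))) - (-51 - 1*(-36)) = (86 + 11)/(2*(-1 + 11)) - (-51 + 36) = (½)*97/10 - 1*(-15) = (½)*(⅒)*97 + 15 = 97/20 + 15 = 397/20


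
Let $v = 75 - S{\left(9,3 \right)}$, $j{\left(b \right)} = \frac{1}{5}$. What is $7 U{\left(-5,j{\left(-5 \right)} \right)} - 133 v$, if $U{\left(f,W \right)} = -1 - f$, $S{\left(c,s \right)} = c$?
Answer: $-8750$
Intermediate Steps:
$j{\left(b \right)} = \frac{1}{5}$
$v = 66$ ($v = 75 - 9 = 66$)
$7 U{\left(-5,j{\left(-5 \right)} \right)} - 133 v = 7 \left(-1 - -5\right) - 8778 = 7 \left(-1 + 5\right) - 8778 = 7 \cdot 4 - 8778 = 28 - 8778 = -8750$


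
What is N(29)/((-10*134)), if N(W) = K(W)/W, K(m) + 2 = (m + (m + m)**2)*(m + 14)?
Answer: -145897/38860 ≈ -3.7544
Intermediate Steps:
K(m) = -2 + (14 + m)*(m + 4*m**2) (K(m) = -2 + (m + (m + m)**2)*(m + 14) = -2 + (m + (2*m)**2)*(14 + m) = -2 + (m + 4*m**2)*(14 + m) = -2 + (14 + m)*(m + 4*m**2))
N(W) = (-2 + 4*W**3 + 14*W + 57*W**2)/W
N(29)/((-10*134)) = (14 - 2/29 + 4*29**2 + 57*29)/((-10*134)) = (14 - 2*1/29 + 4*841 + 1653)/(-1340) = (14 - 2/29 + 3364 + 1653)*(-1/1340) = (145897/29)*(-1/1340) = -145897/38860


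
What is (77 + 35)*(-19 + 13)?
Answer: -672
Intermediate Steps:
(77 + 35)*(-19 + 13) = 112*(-6) = -672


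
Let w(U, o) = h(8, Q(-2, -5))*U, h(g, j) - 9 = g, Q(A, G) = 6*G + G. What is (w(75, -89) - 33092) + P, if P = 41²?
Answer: -30136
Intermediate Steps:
P = 1681
Q(A, G) = 7*G
h(g, j) = 9 + g
w(U, o) = 17*U (w(U, o) = (9 + 8)*U = 17*U)
(w(75, -89) - 33092) + P = (17*75 - 33092) + 1681 = (1275 - 33092) + 1681 = -31817 + 1681 = -30136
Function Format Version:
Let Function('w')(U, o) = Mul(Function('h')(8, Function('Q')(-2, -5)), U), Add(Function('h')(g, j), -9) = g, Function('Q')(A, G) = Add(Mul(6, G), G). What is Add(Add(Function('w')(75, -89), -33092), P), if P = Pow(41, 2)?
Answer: -30136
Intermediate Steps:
P = 1681
Function('Q')(A, G) = Mul(7, G)
Function('h')(g, j) = Add(9, g)
Function('w')(U, o) = Mul(17, U) (Function('w')(U, o) = Mul(Add(9, 8), U) = Mul(17, U))
Add(Add(Function('w')(75, -89), -33092), P) = Add(Add(Mul(17, 75), -33092), 1681) = Add(Add(1275, -33092), 1681) = Add(-31817, 1681) = -30136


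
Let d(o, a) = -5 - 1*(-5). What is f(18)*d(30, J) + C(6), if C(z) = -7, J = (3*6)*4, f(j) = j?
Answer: -7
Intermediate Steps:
J = 72 (J = 18*4 = 72)
d(o, a) = 0 (d(o, a) = -5 + 5 = 0)
f(18)*d(30, J) + C(6) = 18*0 - 7 = 0 - 7 = -7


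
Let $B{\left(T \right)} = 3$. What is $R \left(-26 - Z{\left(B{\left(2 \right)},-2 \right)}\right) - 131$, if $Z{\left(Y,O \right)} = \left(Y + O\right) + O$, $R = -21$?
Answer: $394$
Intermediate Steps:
$Z{\left(Y,O \right)} = Y + 2 O$ ($Z{\left(Y,O \right)} = \left(O + Y\right) + O = Y + 2 O$)
$R \left(-26 - Z{\left(B{\left(2 \right)},-2 \right)}\right) - 131 = - 21 \left(-26 - \left(3 + 2 \left(-2\right)\right)\right) - 131 = - 21 \left(-26 - \left(3 - 4\right)\right) - 131 = - 21 \left(-26 - -1\right) - 131 = - 21 \left(-26 + 1\right) - 131 = \left(-21\right) \left(-25\right) - 131 = 525 - 131 = 394$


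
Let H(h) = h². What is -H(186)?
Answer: -34596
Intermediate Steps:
-H(186) = -1*186² = -1*34596 = -34596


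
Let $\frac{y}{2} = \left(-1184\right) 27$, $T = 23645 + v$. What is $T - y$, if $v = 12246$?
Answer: $99827$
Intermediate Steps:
$T = 35891$ ($T = 23645 + 12246 = 35891$)
$y = -63936$ ($y = 2 \left(\left(-1184\right) 27\right) = 2 \left(-31968\right) = -63936$)
$T - y = 35891 - -63936 = 35891 + 63936 = 99827$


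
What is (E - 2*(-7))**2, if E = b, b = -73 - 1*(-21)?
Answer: 1444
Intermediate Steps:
b = -52 (b = -73 + 21 = -52)
E = -52
(E - 2*(-7))**2 = (-52 - 2*(-7))**2 = (-52 + 14)**2 = (-38)**2 = 1444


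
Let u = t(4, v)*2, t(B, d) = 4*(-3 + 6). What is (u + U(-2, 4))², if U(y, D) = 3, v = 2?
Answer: 729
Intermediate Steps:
t(B, d) = 12 (t(B, d) = 4*3 = 12)
u = 24 (u = 12*2 = 24)
(u + U(-2, 4))² = (24 + 3)² = 27² = 729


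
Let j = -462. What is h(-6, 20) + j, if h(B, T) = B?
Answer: -468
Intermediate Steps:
h(-6, 20) + j = -6 - 462 = -468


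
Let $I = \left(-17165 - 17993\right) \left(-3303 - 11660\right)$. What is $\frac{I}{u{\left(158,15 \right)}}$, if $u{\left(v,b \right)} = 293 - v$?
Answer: $\frac{526069154}{135} \approx 3.8968 \cdot 10^{6}$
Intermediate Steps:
$I = 526069154$ ($I = \left(-35158\right) \left(-14963\right) = 526069154$)
$\frac{I}{u{\left(158,15 \right)}} = \frac{526069154}{293 - 158} = \frac{526069154}{135}$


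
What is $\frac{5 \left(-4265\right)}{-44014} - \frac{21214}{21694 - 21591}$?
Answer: $- \frac{931516521}{4533442} \approx -205.48$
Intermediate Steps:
$\frac{5 \left(-4265\right)}{-44014} - \frac{21214}{21694 - 21591} = \left(-21325\right) \left(- \frac{1}{44014}\right) - \frac{21214}{103} = \frac{21325}{44014} - \frac{21214}{103} = - \frac{931516521}{4533442}$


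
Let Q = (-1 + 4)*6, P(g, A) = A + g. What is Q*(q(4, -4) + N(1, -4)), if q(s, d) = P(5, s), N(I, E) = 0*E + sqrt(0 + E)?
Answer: 162 + 36*I ≈ 162.0 + 36.0*I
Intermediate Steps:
N(I, E) = sqrt(E) (N(I, E) = 0 + sqrt(E) = sqrt(E))
q(s, d) = 5 + s (q(s, d) = s + 5 = 5 + s)
Q = 18 (Q = 3*6 = 18)
Q*(q(4, -4) + N(1, -4)) = 18*((5 + 4) + sqrt(-4)) = 18*(9 + 2*I) = 162 + 36*I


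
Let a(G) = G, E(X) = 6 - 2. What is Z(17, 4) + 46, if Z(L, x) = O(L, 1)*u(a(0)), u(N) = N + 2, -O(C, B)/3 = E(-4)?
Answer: 22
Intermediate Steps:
E(X) = 4
O(C, B) = -12 (O(C, B) = -3*4 = -12)
u(N) = 2 + N
Z(L, x) = -24 (Z(L, x) = -12*(2 + 0) = -12*2 = -24)
Z(17, 4) + 46 = -24 + 46 = 22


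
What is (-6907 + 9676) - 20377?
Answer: -17608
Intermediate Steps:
(-6907 + 9676) - 20377 = 2769 - 20377 = -17608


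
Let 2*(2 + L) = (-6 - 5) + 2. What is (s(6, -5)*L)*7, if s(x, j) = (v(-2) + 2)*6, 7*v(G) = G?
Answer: -468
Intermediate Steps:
v(G) = G/7
L = -13/2 (L = -2 + ((-6 - 5) + 2)/2 = -2 + (-11 + 2)/2 = -2 + (½)*(-9) = -2 - 9/2 = -13/2 ≈ -6.5000)
s(x, j) = 72/7 (s(x, j) = ((⅐)*(-2) + 2)*6 = (-2/7 + 2)*6 = (12/7)*6 = 72/7)
(s(6, -5)*L)*7 = ((72/7)*(-13/2))*7 = -468/7*7 = -468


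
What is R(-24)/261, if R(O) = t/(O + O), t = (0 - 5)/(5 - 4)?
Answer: 5/12528 ≈ 0.00039911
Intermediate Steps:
t = -5 (t = -5/1 = -5*1 = -5)
R(O) = -5/(2*O) (R(O) = -5/(O + O) = -5/(2*O))
R(-24)/261 = -5/2/(-24)/261 = -5/2*(-1/24)*(1/261) = (5/48)*(1/261) = 5/12528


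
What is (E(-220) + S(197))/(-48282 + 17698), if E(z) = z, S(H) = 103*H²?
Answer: -3997107/30584 ≈ -130.69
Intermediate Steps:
(E(-220) + S(197))/(-48282 + 17698) = (-220 + 103*197²)/(-48282 + 17698) = (-220 + 103*38809)/(-30584) = (-220 + 3997327)*(-1/30584) = 3997107*(-1/30584) = -3997107/30584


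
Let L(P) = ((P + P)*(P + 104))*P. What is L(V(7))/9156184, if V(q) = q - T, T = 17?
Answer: 2350/1144523 ≈ 0.0020533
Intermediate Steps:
V(q) = -17 + q (V(q) = q - 1*17 = q - 17 = -17 + q)
L(P) = 2*P**2*(104 + P) (L(P) = ((2*P)*(104 + P))*P = (2*P*(104 + P))*P = 2*P**2*(104 + P))
L(V(7))/9156184 = (2*(-17 + 7)**2*(104 + (-17 + 7)))/9156184 = (2*(-10)**2*(104 - 10))*(1/9156184) = (2*100*94)*(1/9156184) = 18800*(1/9156184) = 2350/1144523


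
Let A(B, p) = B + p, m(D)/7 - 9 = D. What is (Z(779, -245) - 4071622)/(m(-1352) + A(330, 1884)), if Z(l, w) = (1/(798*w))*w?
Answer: 3249154355/5735226 ≈ 566.53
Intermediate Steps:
m(D) = 63 + 7*D
Z(l, w) = 1/798 (Z(l, w) = (1/(798*w))*w = 1/798)
(Z(779, -245) - 4071622)/(m(-1352) + A(330, 1884)) = (1/798 - 4071622)/((63 + 7*(-1352)) + (330 + 1884)) = -3249154355/(798*((63 - 9464) + 2214)) = -3249154355/(798*(-9401 + 2214)) = -3249154355/798/(-7187) = -3249154355/798*(-1/7187) = 3249154355/5735226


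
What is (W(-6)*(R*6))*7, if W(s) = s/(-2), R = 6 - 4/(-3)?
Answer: 924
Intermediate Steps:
R = 22/3 (R = 6 - ⅓*(-4) = 6 + 4/3 = 22/3 ≈ 7.3333)
W(s) = -s/2 (W(s) = s*(-½) = -s/2)
(W(-6)*(R*6))*7 = ((-½*(-6))*((22/3)*6))*7 = (3*44)*7 = 132*7 = 924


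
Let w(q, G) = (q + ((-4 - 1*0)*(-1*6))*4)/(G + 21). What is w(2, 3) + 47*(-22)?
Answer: -12359/12 ≈ -1029.9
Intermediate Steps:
w(q, G) = (96 + q)/(21 + G) (w(q, G) = (q + ((-4 + 0)*(-6))*4)/(21 + G) = (q - 4*(-6)*4)/(21 + G) = (q + 24*4)/(21 + G) = (q + 96)/(21 + G) = (96 + q)/(21 + G))
w(2, 3) + 47*(-22) = (96 + 2)/(21 + 3) + 47*(-22) = 98/24 - 1034 = (1/24)*98 - 1034 = 49/12 - 1034 = -12359/12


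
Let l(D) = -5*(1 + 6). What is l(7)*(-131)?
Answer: 4585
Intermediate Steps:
l(D) = -35 (l(D) = -5*7 = -35)
l(7)*(-131) = -35*(-131) = 4585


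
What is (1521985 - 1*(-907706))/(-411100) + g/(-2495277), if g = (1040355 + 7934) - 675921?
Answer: -365637209071/60341669100 ≈ -6.0594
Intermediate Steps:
g = 372368 (g = 1048289 - 675921 = 372368)
(1521985 - 1*(-907706))/(-411100) + g/(-2495277) = (1521985 - 1*(-907706))/(-411100) + 372368/(-2495277) = (1521985 + 907706)*(-1/411100) + 372368*(-1/2495277) = 2429691*(-1/411100) - 21904/146781 = -2429691/411100 - 21904/146781 = -365637209071/60341669100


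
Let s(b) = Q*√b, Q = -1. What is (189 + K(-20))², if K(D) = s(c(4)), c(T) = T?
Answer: 34969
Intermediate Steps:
s(b) = -√b
K(D) = -2 (K(D) = -√4 = -1*2 = -2)
(189 + K(-20))² = (189 - 2)² = 187² = 34969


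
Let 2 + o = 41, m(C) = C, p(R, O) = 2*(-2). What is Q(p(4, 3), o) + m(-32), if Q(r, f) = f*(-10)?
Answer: -422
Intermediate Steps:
p(R, O) = -4
o = 39 (o = -2 + 41 = 39)
Q(r, f) = -10*f
Q(p(4, 3), o) + m(-32) = -10*39 - 32 = -390 - 32 = -422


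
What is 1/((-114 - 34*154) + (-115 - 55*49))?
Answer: -1/8160 ≈ -0.00012255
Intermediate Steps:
1/((-114 - 34*154) + (-115 - 55*49)) = 1/((-114 - 5236) + (-115 - 2695)) = 1/(-5350 - 2810) = 1/(-8160) = -1/8160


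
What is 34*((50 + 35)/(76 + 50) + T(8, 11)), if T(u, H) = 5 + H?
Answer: 35717/63 ≈ 566.94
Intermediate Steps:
34*((50 + 35)/(76 + 50) + T(8, 11)) = 34*((50 + 35)/(76 + 50) + (5 + 11)) = 34*(85/126 + 16) = 34*(2101/126) = 35717/63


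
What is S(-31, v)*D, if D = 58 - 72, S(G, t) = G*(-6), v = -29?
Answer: -2604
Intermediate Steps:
S(G, t) = -6*G
D = -14
S(-31, v)*D = -6*(-31)*(-14) = 186*(-14) = -2604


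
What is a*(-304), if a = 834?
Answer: -253536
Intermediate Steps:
a*(-304) = 834*(-304) = -253536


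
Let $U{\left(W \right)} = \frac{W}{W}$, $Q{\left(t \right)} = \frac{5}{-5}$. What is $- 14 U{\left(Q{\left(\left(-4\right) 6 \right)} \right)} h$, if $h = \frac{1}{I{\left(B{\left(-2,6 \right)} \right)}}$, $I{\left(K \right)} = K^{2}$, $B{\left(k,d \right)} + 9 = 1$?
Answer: $- \frac{7}{32} \approx -0.21875$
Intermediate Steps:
$B{\left(k,d \right)} = -8$ ($B{\left(k,d \right)} = -9 + 1 = -8$)
$Q{\left(t \right)} = -1$ ($Q{\left(t \right)} = 5 \left(- \frac{1}{5}\right) = -1$)
$U{\left(W \right)} = 1$
$h = \frac{1}{64}$ ($h = \frac{1}{\left(-8\right)^{2}} = \frac{1}{64} \approx 0.015625$)
$- 14 U{\left(Q{\left(\left(-4\right) 6 \right)} \right)} h = \left(-14\right) 1 \cdot \frac{1}{64} = \left(-14\right) \frac{1}{64} = - \frac{7}{32}$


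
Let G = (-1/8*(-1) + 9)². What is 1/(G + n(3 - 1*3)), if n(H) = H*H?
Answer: 64/5329 ≈ 0.012010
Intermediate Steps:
n(H) = H²
G = 5329/64 (G = (-1*⅛*(-1) + 9)² = (-⅛*(-1) + 9)² = (⅛ + 9)² = (73/8)² = 5329/64 ≈ 83.266)
1/(G + n(3 - 1*3)) = 1/(5329/64 + (3 - 1*3)²) = 1/(5329/64 + (3 - 3)²) = 1/(5329/64 + 0²) = 1/(5329/64 + 0) = 1/(5329/64) = 64/5329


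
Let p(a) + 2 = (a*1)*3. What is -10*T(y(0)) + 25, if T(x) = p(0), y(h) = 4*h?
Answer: 45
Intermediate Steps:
p(a) = -2 + 3*a (p(a) = -2 + (a*1)*3 = -2 + a*3 = -2 + 3*a)
T(x) = -2 (T(x) = -2 + 3*0 = -2 + 0 = -2)
-10*T(y(0)) + 25 = -10*(-2) + 25 = 20 + 25 = 45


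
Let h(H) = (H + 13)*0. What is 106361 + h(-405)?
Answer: 106361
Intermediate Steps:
h(H) = 0 (h(H) = (13 + H)*0 = 0)
106361 + h(-405) = 106361 + 0 = 106361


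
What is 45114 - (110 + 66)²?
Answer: 14138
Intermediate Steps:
45114 - (110 + 66)² = 45114 - 1*176² = 45114 - 1*30976 = 45114 - 30976 = 14138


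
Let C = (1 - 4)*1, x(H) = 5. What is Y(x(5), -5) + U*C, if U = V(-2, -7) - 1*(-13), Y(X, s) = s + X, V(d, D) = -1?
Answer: -36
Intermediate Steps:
Y(X, s) = X + s
U = 12 (U = -1 - 1*(-13) = -1 + 13 = 12)
C = -3 (C = -3*1 = -3)
Y(x(5), -5) + U*C = (5 - 5) + 12*(-3) = 0 - 36 = -36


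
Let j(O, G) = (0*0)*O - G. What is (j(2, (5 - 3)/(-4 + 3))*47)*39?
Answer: 3666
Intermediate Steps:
j(O, G) = -G (j(O, G) = 0*O - G = 0 - G = -G)
(j(2, (5 - 3)/(-4 + 3))*47)*39 = (-(5 - 3)/(-4 + 3)*47)*39 = (-2/(-1)*47)*39 = (-2*(-1)*47)*39 = (-1*(-2)*47)*39 = (2*47)*39 = 94*39 = 3666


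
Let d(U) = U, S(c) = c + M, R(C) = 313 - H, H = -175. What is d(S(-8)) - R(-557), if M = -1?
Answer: -497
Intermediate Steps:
R(C) = 488 (R(C) = 313 - 1*(-175) = 313 + 175 = 488)
S(c) = -1 + c (S(c) = c - 1 = -1 + c)
d(S(-8)) - R(-557) = (-1 - 8) - 1*488 = -9 - 488 = -497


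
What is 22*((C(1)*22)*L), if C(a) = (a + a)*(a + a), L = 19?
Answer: 36784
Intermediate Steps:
C(a) = 4*a**2 (C(a) = (2*a)*(2*a) = 4*a**2)
22*((C(1)*22)*L) = 22*(((4*1**2)*22)*19) = 22*(((4*1)*22)*19) = 22*((4*22)*19) = 22*(88*19) = 22*1672 = 36784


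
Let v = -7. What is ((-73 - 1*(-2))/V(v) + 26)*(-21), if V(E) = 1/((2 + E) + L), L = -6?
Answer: -16947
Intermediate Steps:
V(E) = 1/(-4 + E) (V(E) = 1/((2 + E) - 6) = 1/(-4 + E))
((-73 - 1*(-2))/V(v) + 26)*(-21) = ((-73 - 1*(-2))/(1/(-4 - 7)) + 26)*(-21) = ((-73 + 2)/(1/(-11)) + 26)*(-21) = (-71/(-1/11) + 26)*(-21) = (-71*(-11) + 26)*(-21) = (781 + 26)*(-21) = 807*(-21) = -16947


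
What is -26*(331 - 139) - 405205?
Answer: -410197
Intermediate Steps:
-26*(331 - 139) - 405205 = -26*192 - 405205 = -4992 - 405205 = -410197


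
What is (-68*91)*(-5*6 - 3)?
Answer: 204204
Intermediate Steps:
(-68*91)*(-5*6 - 3) = -6188*(-30 - 3) = -6188*(-33) = 204204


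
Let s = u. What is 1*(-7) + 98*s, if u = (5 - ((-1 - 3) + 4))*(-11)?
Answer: -5397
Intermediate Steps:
u = -55 (u = (5 - (-4 + 4))*(-11) = (5 - 1*0)*(-11) = (5 + 0)*(-11) = 5*(-11) = -55)
s = -55
1*(-7) + 98*s = 1*(-7) + 98*(-55) = -7 - 5390 = -5397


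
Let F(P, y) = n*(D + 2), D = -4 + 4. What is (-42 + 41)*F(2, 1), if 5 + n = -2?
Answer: 14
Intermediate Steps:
n = -7 (n = -5 - 2 = -7)
D = 0
F(P, y) = -14 (F(P, y) = -7*(0 + 2) = -7*2 = -14)
(-42 + 41)*F(2, 1) = (-42 + 41)*(-14) = -1*(-14) = 14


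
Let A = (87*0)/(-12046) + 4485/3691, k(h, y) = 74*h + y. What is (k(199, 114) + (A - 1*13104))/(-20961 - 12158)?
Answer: -6412061/122242229 ≈ -0.052454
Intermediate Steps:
k(h, y) = y + 74*h
A = 4485/3691 (A = 0*(-1/12046) + 4485*(1/3691) = 0 + 4485/3691 = 4485/3691 ≈ 1.2151)
(k(199, 114) + (A - 1*13104))/(-20961 - 12158) = ((114 + 74*199) + (4485/3691 - 1*13104))/(-20961 - 12158) = ((114 + 14726) + (4485/3691 - 13104))/(-33119) = (14840 - 48362379/3691)*(-1/33119) = (6412061/3691)*(-1/33119) = -6412061/122242229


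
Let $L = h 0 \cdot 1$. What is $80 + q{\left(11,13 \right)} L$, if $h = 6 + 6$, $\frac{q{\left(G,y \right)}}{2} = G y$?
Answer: $80$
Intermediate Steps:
$q{\left(G,y \right)} = 2 G y$
$h = 12$
$L = 0$ ($L = 12 \cdot 0 \cdot 1 = 0 \cdot 1 = 0$)
$80 + q{\left(11,13 \right)} L = 80 + 2 \cdot 11 \cdot 13 \cdot 0 = 80 + 286 \cdot 0 = 80 + 0 = 80$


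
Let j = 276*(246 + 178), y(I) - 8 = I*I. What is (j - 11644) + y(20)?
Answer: 105788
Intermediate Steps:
y(I) = 8 + I**2 (y(I) = 8 + I*I = 8 + I**2)
j = 117024 (j = 276*424 = 117024)
(j - 11644) + y(20) = (117024 - 11644) + (8 + 20**2) = 105380 + (8 + 400) = 105380 + 408 = 105788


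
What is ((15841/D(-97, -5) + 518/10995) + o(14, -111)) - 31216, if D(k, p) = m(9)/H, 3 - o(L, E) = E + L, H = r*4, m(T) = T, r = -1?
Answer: -1258588766/32985 ≈ -38156.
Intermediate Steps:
H = -4 (H = -1*4 = -4)
o(L, E) = 3 - E - L (o(L, E) = 3 - (E + L) = 3 + (-E - L) = 3 - E - L)
D(k, p) = -9/4 (D(k, p) = 9/(-4) = 9*(-¼) = -9/4)
((15841/D(-97, -5) + 518/10995) + o(14, -111)) - 31216 = ((15841/(-9/4) + 518/10995) + (3 - 1*(-111) - 1*14)) - 31216 = ((15841*(-4/9) + 518*(1/10995)) + (3 + 111 - 14)) - 31216 = ((-63364/9 + 518/10995) + 100) - 31216 = (-232227506/32985 + 100) - 31216 = -228929006/32985 - 31216 = -1258588766/32985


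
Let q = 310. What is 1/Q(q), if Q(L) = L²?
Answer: 1/96100 ≈ 1.0406e-5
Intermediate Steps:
1/Q(q) = 1/(310²) = 1/96100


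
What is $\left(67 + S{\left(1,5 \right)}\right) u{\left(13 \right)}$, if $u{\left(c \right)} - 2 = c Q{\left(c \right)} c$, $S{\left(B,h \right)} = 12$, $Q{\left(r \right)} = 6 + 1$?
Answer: $93615$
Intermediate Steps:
$Q{\left(r \right)} = 7$
$u{\left(c \right)} = 2 + 7 c^{2}$ ($u{\left(c \right)} = 2 + c 7 c = 2 + 7 c c = 2 + 7 c^{2}$)
$\left(67 + S{\left(1,5 \right)}\right) u{\left(13 \right)} = \left(67 + 12\right) \left(2 + 7 \cdot 13^{2}\right) = 79 \left(2 + 7 \cdot 169\right) = 79 \left(2 + 1183\right) = 79 \cdot 1185 = 93615$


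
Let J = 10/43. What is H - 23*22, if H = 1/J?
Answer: -5017/10 ≈ -501.70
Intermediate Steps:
J = 10/43 (J = 10*(1/43) = 10/43 ≈ 0.23256)
H = 43/10 (H = 1/(10/43) = 43/10 ≈ 4.3000)
H - 23*22 = 43/10 - 23*22 = 43/10 - 506 = -5017/10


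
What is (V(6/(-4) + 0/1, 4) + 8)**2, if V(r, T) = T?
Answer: 144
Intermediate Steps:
(V(6/(-4) + 0/1, 4) + 8)**2 = (4 + 8)**2 = 12**2 = 144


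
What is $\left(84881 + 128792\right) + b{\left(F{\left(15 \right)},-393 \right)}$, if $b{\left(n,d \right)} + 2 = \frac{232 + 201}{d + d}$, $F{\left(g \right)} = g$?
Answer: $\frac{167944973}{786} \approx 2.1367 \cdot 10^{5}$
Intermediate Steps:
$b{\left(n,d \right)} = -2 + \frac{433}{2 d}$ ($b{\left(n,d \right)} = -2 + \frac{232 + 201}{d + d} = -2 + \frac{433}{2 d}$)
$\left(84881 + 128792\right) + b{\left(F{\left(15 \right)},-393 \right)} = \left(84881 + 128792\right) - \left(2 - \frac{433}{2 \left(-393\right)}\right) = 213673 + \left(-2 + \frac{433}{2} \left(- \frac{1}{393}\right)\right) = 213673 - \frac{2005}{786} = \frac{167944973}{786}$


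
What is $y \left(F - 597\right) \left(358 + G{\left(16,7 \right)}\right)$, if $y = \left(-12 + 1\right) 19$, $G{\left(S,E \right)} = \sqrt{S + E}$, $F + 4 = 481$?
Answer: $8978640 + 25080 \sqrt{23} \approx 9.0989 \cdot 10^{6}$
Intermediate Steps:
$F = 477$ ($F = -4 + 481 = 477$)
$G{\left(S,E \right)} = \sqrt{E + S}$
$y = -209$ ($y = \left(-11\right) 19 = -209$)
$y \left(F - 597\right) \left(358 + G{\left(16,7 \right)}\right) = - 209 \left(477 - 597\right) \left(358 + \sqrt{7 + 16}\right) = - 209 \left(- 120 \left(358 + \sqrt{23}\right)\right) = - 209 \left(-42960 - 120 \sqrt{23}\right) = 8978640 + 25080 \sqrt{23}$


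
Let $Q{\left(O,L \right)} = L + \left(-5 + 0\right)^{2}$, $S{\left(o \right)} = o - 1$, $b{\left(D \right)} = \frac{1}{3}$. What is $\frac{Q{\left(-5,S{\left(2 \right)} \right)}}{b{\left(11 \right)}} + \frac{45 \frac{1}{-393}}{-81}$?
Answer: $\frac{275891}{3537} \approx 78.001$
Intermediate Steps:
$b{\left(D \right)} = \frac{1}{3}$
$S{\left(o \right)} = -1 + o$
$Q{\left(O,L \right)} = 25 + L$ ($Q{\left(O,L \right)} = L + \left(-5\right)^{2} = L + 25 = 25 + L$)
$\frac{Q{\left(-5,S{\left(2 \right)} \right)}}{b{\left(11 \right)}} + \frac{45 \frac{1}{-393}}{-81} = \left(25 + \left(-1 + 2\right)\right) \frac{1}{\frac{1}{3}} + \frac{45 \frac{1}{-393}}{-81} = \left(25 + 1\right) 3 + 45 \left(- \frac{1}{393}\right) \left(- \frac{1}{81}\right) = 26 \cdot 3 - - \frac{5}{3537} = 78 + \frac{5}{3537} = \frac{275891}{3537}$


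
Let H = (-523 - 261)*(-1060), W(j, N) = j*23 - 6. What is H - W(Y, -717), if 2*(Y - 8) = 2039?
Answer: 1614827/2 ≈ 8.0741e+5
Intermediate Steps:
Y = 2055/2 (Y = 8 + (1/2)*2039 = 8 + 2039/2 = 2055/2 ≈ 1027.5)
W(j, N) = -6 + 23*j (W(j, N) = 23*j - 6 = -6 + 23*j)
H = 831040 (H = -784*(-1060) = 831040)
H - W(Y, -717) = 831040 - (-6 + 23*(2055/2)) = 831040 - (-6 + 47265/2) = 831040 - 1*47253/2 = 831040 - 47253/2 = 1614827/2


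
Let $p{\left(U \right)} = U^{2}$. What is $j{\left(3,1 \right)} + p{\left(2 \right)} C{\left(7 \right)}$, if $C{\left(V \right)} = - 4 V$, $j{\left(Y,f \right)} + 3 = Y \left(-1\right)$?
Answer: $-118$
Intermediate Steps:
$j{\left(Y,f \right)} = -3 - Y$ ($j{\left(Y,f \right)} = -3 + Y \left(-1\right) = -3 - Y$)
$j{\left(3,1 \right)} + p{\left(2 \right)} C{\left(7 \right)} = \left(-3 - 3\right) + 2^{2} \left(\left(-4\right) 7\right) = \left(-3 - 3\right) + 4 \left(-28\right) = -6 - 112 = -118$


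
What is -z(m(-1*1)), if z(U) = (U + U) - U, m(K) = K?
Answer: 1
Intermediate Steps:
z(U) = U (z(U) = 2*U - U = U)
-z(m(-1*1)) = -(-1) = -1*(-1) = 1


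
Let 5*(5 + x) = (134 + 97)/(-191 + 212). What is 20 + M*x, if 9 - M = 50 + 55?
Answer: 1444/5 ≈ 288.80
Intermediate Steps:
M = -96 (M = 9 - (50 + 55) = 9 - 1*105 = 9 - 105 = -96)
x = -14/5 (x = -5 + ((134 + 97)/(-191 + 212))/5 = -5 + (231/21)/5 = -5 + (231*(1/21))/5 = -5 + (⅕)*11 = -5 + 11/5 = -14/5 ≈ -2.8000)
20 + M*x = 20 - 96*(-14/5) = 20 + 1344/5 = 1444/5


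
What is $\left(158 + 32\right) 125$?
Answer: $23750$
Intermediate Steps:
$\left(158 + 32\right) 125 = 190 \cdot 125 = 23750$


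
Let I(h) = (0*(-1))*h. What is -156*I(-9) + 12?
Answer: 12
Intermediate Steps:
I(h) = 0 (I(h) = 0*h = 0)
-156*I(-9) + 12 = -156*0 + 12 = 0 + 12 = 12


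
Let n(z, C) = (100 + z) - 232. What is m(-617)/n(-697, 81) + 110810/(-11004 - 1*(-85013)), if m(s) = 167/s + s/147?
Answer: 8361736540652/5564697559239 ≈ 1.5026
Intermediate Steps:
m(s) = 167/s + s/147 (m(s) = 167/s + s*(1/147) = 167/s + s/147)
n(z, C) = -132 + z
m(-617)/n(-697, 81) + 110810/(-11004 - 1*(-85013)) = (167/(-617) + (1/147)*(-617))/(-132 - 697) + 110810/(-11004 - 1*(-85013)) = (167*(-1/617) - 617/147)/(-829) + 110810/(-11004 + 85013) = (-167/617 - 617/147)*(-1/829) + 110810/74009 = -405238/90699*(-1/829) + 110810*(1/74009) = 405238/75189471 + 110810/74009 = 8361736540652/5564697559239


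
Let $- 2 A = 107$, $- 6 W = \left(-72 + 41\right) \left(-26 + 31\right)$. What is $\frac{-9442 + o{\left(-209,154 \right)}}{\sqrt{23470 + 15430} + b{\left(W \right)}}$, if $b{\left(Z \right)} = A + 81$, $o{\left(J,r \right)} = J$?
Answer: $\frac{212322}{30515} - \frac{77208 \sqrt{389}}{30515} \approx -42.945$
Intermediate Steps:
$W = \frac{155}{6}$ ($W = - \frac{\left(-72 + 41\right) \left(-26 + 31\right)}{6} = - \frac{\left(-31\right) 5}{6} = \left(- \frac{1}{6}\right) \left(-155\right) = \frac{155}{6} \approx 25.833$)
$A = - \frac{107}{2}$ ($A = \left(- \frac{1}{2}\right) 107 = - \frac{107}{2} \approx -53.5$)
$b{\left(Z \right)} = \frac{55}{2}$ ($b{\left(Z \right)} = - \frac{107}{2} + 81 = \frac{55}{2}$)
$\frac{-9442 + o{\left(-209,154 \right)}}{\sqrt{23470 + 15430} + b{\left(W \right)}} = \frac{-9442 - 209}{\sqrt{23470 + 15430} + \frac{55}{2}} = - \frac{9651}{\sqrt{38900} + \frac{55}{2}} = - \frac{9651}{10 \sqrt{389} + \frac{55}{2}} = - \frac{9651}{\frac{55}{2} + 10 \sqrt{389}}$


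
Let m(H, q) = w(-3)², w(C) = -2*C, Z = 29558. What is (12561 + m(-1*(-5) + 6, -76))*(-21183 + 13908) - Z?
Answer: -91672733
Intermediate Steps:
m(H, q) = 36 (m(H, q) = (-2*(-3))² = 6² = 36)
(12561 + m(-1*(-5) + 6, -76))*(-21183 + 13908) - Z = (12561 + 36)*(-21183 + 13908) - 1*29558 = 12597*(-7275) - 29558 = -91643175 - 29558 = -91672733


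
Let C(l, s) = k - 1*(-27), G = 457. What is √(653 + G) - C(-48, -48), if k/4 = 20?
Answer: -107 + √1110 ≈ -73.683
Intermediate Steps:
k = 80 (k = 4*20 = 80)
C(l, s) = 107 (C(l, s) = 80 - 1*(-27) = 80 + 27 = 107)
√(653 + G) - C(-48, -48) = √(653 + 457) - 1*107 = √1110 - 107 = -107 + √1110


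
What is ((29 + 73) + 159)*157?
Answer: 40977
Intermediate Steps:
((29 + 73) + 159)*157 = (102 + 159)*157 = 261*157 = 40977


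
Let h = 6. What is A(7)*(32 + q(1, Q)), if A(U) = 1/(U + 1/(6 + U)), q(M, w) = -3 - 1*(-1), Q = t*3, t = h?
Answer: 195/46 ≈ 4.2391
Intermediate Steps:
t = 6
Q = 18 (Q = 6*3 = 18)
q(M, w) = -2 (q(M, w) = -3 + 1 = -2)
A(7)*(32 + q(1, Q)) = ((6 + 7)/(1 + 7**2 + 6*7))*(32 - 2) = (13/(1 + 49 + 42))*30 = (13/92)*30 = 195/46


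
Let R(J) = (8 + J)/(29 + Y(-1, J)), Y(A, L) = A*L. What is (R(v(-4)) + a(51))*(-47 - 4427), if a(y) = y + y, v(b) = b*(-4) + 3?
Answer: -2342139/5 ≈ -4.6843e+5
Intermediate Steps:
v(b) = 3 - 4*b (v(b) = -4*b + 3 = 3 - 4*b)
a(y) = 2*y
R(J) = (8 + J)/(29 - J)
(R(v(-4)) + a(51))*(-47 - 4427) = ((-8 - (3 - 4*(-4)))/(-29 + (3 - 4*(-4))) + 2*51)*(-47 - 4427) = ((-8 - (3 + 16))/(-29 + (3 + 16)) + 102)*(-4474) = ((-8 - 1*19)/(-29 + 19) + 102)*(-4474) = ((-8 - 19)/(-10) + 102)*(-4474) = (-⅒*(-27) + 102)*(-4474) = (27/10 + 102)*(-4474) = (1047/10)*(-4474) = -2342139/5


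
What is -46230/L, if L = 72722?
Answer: -23115/36361 ≈ -0.63571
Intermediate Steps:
-46230/L = -46230/72722 = -46230*1/72722 = -23115/36361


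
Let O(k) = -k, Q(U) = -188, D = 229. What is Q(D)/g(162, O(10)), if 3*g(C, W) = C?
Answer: -94/27 ≈ -3.4815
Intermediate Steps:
g(C, W) = C/3
Q(D)/g(162, O(10)) = -188/((⅓)*162) = -188/54 = -188*1/54 = -94/27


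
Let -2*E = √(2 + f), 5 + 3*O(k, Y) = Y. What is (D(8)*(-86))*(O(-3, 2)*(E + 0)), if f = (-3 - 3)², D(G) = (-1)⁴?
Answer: -43*√38 ≈ -265.07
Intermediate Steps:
O(k, Y) = -5/3 + Y/3
D(G) = 1
f = 36 (f = (-6)² = 36)
E = -√38/2 (E = -√(2 + 36)/2 = -√38/2 ≈ -3.0822)
(D(8)*(-86))*(O(-3, 2)*(E + 0)) = (1*(-86))*((-5/3 + (⅓)*2)*(-√38/2 + 0)) = -86*(-5/3 + ⅔)*(-√38/2) = -(-86)*(-√38/2) = -43*√38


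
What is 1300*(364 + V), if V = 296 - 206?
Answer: 590200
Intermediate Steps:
V = 90
1300*(364 + V) = 1300*(364 + 90) = 1300*454 = 590200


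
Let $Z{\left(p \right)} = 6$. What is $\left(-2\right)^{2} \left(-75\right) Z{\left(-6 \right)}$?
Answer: $-1800$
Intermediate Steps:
$\left(-2\right)^{2} \left(-75\right) Z{\left(-6 \right)} = \left(-2\right)^{2} \left(-75\right) 6 = 4 \left(-75\right) 6 = \left(-300\right) 6 = -1800$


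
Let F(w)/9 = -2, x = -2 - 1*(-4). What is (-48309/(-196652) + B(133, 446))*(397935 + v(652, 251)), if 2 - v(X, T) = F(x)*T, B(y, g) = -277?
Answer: -21903329644225/196652 ≈ -1.1138e+8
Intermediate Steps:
x = 2 (x = -2 + 4 = 2)
F(w) = -18 (F(w) = 9*(-2) = -18)
v(X, T) = 2 + 18*T (v(X, T) = 2 - (-18)*T = 2 + 18*T)
(-48309/(-196652) + B(133, 446))*(397935 + v(652, 251)) = (-48309/(-196652) - 277)*(397935 + (2 + 18*251)) = (-48309*(-1/196652) - 277)*(397935 + (2 + 4518)) = (48309/196652 - 277)*(397935 + 4520) = -54424295/196652*402455 = -21903329644225/196652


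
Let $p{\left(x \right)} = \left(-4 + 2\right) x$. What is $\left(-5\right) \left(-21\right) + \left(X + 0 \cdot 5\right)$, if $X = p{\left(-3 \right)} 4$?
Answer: $129$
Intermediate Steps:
$p{\left(x \right)} = - 2 x$
$X = 24$ ($X = \left(-2\right) \left(-3\right) 4 = 6 \cdot 4 = 24$)
$\left(-5\right) \left(-21\right) + \left(X + 0 \cdot 5\right) = \left(-5\right) \left(-21\right) + \left(24 + 0 \cdot 5\right) = 105 + \left(24 + 0\right) = 105 + 24 = 129$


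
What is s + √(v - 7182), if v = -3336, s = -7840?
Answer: -7840 + I*√10518 ≈ -7840.0 + 102.56*I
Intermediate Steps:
s + √(v - 7182) = -7840 + √(-3336 - 7182) = -7840 + √(-10518) = -7840 + I*√10518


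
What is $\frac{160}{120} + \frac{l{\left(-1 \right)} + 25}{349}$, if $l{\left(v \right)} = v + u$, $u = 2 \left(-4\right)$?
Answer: $\frac{1444}{1047} \approx 1.3792$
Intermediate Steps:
$u = -8$
$l{\left(v \right)} = -8 + v$ ($l{\left(v \right)} = v - 8 = -8 + v$)
$\frac{160}{120} + \frac{l{\left(-1 \right)} + 25}{349} = \frac{160}{120} + \frac{\left(-8 - 1\right) + 25}{349} = 160 \cdot \frac{1}{120} + \left(-9 + 25\right) \frac{1}{349} = \frac{4}{3} + 16 \cdot \frac{1}{349} = \frac{4}{3} + \frac{16}{349} = \frac{1444}{1047}$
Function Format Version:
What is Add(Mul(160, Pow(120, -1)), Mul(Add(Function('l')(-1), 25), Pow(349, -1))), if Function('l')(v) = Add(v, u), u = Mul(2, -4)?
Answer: Rational(1444, 1047) ≈ 1.3792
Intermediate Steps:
u = -8
Function('l')(v) = Add(-8, v) (Function('l')(v) = Add(v, -8) = Add(-8, v))
Add(Mul(160, Pow(120, -1)), Mul(Add(Function('l')(-1), 25), Pow(349, -1))) = Add(Mul(160, Pow(120, -1)), Mul(Add(Add(-8, -1), 25), Pow(349, -1))) = Add(Mul(160, Rational(1, 120)), Mul(Add(-9, 25), Rational(1, 349))) = Add(Rational(4, 3), Mul(16, Rational(1, 349))) = Add(Rational(4, 3), Rational(16, 349)) = Rational(1444, 1047)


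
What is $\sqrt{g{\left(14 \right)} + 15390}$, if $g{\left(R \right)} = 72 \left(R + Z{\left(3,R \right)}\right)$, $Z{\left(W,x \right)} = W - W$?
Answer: $3 \sqrt{1822} \approx 128.05$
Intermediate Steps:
$Z{\left(W,x \right)} = 0$
$g{\left(R \right)} = 72 R$ ($g{\left(R \right)} = 72 \left(R + 0\right) = 72 R$)
$\sqrt{g{\left(14 \right)} + 15390} = \sqrt{72 \cdot 14 + 15390} = \sqrt{1008 + 15390} = \sqrt{16398} = 3 \sqrt{1822}$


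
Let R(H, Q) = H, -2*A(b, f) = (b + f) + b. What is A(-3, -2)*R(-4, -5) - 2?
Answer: -18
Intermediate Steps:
A(b, f) = -b - f/2 (A(b, f) = -((b + f) + b)/2 = -(f + 2*b)/2 = -b - f/2)
A(-3, -2)*R(-4, -5) - 2 = (-1*(-3) - ½*(-2))*(-4) - 2 = (3 + 1)*(-4) - 2 = 4*(-4) - 2 = -16 - 2 = -18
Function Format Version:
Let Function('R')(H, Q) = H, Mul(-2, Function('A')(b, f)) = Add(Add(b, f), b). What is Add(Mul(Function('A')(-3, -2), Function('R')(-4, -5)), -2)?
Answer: -18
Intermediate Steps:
Function('A')(b, f) = Add(Mul(-1, b), Mul(Rational(-1, 2), f)) (Function('A')(b, f) = Mul(Rational(-1, 2), Add(Add(b, f), b)) = Mul(Rational(-1, 2), Add(f, Mul(2, b))) = Add(Mul(-1, b), Mul(Rational(-1, 2), f)))
Add(Mul(Function('A')(-3, -2), Function('R')(-4, -5)), -2) = Add(Mul(Add(Mul(-1, -3), Mul(Rational(-1, 2), -2)), -4), -2) = Add(Mul(Add(3, 1), -4), -2) = Add(Mul(4, -4), -2) = Add(-16, -2) = -18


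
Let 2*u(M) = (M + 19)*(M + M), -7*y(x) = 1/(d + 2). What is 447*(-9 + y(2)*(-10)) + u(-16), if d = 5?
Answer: -195009/49 ≈ -3979.8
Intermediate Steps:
y(x) = -1/49 (y(x) = -1/(7*(5 + 2)) = -⅐/7 = -⅐*⅐ = -1/49)
u(M) = M*(19 + M) (u(M) = ((M + 19)*(M + M))/2 = ((19 + M)*(2*M))/2 = (2*M*(19 + M))/2 = M*(19 + M))
447*(-9 + y(2)*(-10)) + u(-16) = 447*(-9 - 1/49*(-10)) - 16*(19 - 16) = 447*(-9 + 10/49) - 16*3 = 447*(-431/49) - 48 = -192657/49 - 48 = -195009/49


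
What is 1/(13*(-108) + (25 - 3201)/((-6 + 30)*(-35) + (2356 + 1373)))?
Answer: -2889/4059332 ≈ -0.00071169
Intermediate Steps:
1/(13*(-108) + (25 - 3201)/((-6 + 30)*(-35) + (2356 + 1373))) = 1/(-1404 - 3176/(24*(-35) + 3729)) = 1/(-1404 - 3176/(-840 + 3729)) = 1/(-1404 - 3176/2889) = 1/(-4059332/2889) = -2889/4059332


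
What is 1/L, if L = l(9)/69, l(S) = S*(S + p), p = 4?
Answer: 23/39 ≈ 0.58974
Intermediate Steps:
l(S) = S*(4 + S) (l(S) = S*(S + 4) = S*(4 + S))
L = 39/23 (L = (9*(4 + 9))/69 = (9*13)*(1/69) = 117*(1/69) = 39/23 ≈ 1.6957)
1/L = 1/(39/23) = 23/39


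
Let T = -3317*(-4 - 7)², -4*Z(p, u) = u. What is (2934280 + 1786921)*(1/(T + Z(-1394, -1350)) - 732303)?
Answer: -2772929260680228619/802039 ≈ -3.4573e+12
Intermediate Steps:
Z(p, u) = -u/4
T = -401357 (T = -3317*(-11)² = -3317*121 = -401357)
(2934280 + 1786921)*(1/(T + Z(-1394, -1350)) - 732303) = (2934280 + 1786921)*(1/(-401357 - ¼*(-1350)) - 732303) = 4721201*(1/(-401357 + 675/2) - 732303) = 4721201*(1/(-802039/2) - 732303) = 4721201*(-2/802039 - 732303) = 4721201*(-587335565819/802039) = -2772929260680228619/802039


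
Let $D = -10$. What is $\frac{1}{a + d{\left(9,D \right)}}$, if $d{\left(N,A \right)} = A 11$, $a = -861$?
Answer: $- \frac{1}{971} \approx -0.0010299$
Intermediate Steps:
$d{\left(N,A \right)} = 11 A$
$\frac{1}{a + d{\left(9,D \right)}} = \frac{1}{-861 + 11 \left(-10\right)} = \frac{1}{-861 - 110} = \frac{1}{-971} = - \frac{1}{971}$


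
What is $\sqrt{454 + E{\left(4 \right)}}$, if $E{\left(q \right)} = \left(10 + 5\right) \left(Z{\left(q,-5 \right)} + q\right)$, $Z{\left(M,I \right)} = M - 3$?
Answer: $23$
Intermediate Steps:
$Z{\left(M,I \right)} = -3 + M$
$E{\left(q \right)} = -45 + 30 q$ ($E{\left(q \right)} = \left(10 + 5\right) \left(\left(-3 + q\right) + q\right) = 15 \left(-3 + 2 q\right) = -45 + 30 q$)
$\sqrt{454 + E{\left(4 \right)}} = \sqrt{454 + \left(-45 + 30 \cdot 4\right)} = \sqrt{454 + \left(-45 + 120\right)} = \sqrt{454 + 75} = \sqrt{529} = 23$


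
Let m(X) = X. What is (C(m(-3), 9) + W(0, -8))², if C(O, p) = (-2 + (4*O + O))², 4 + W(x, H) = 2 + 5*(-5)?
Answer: 68644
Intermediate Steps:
W(x, H) = -27 (W(x, H) = -4 + (2 + 5*(-5)) = -4 + (2 - 25) = -4 - 23 = -27)
C(O, p) = (-2 + 5*O)²
(C(m(-3), 9) + W(0, -8))² = ((-2 + 5*(-3))² - 27)² = ((-2 - 15)² - 27)² = ((-17)² - 27)² = (289 - 27)² = 262² = 68644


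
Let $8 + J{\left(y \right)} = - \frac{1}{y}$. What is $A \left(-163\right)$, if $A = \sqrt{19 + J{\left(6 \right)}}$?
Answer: $- \frac{163 \sqrt{390}}{6} \approx -536.5$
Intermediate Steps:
$J{\left(y \right)} = -8 - \frac{1}{y}$
$A = \frac{\sqrt{390}}{6}$ ($A = \sqrt{19 - \frac{49}{6}} = \sqrt{\frac{65}{6}} = \frac{\sqrt{390}}{6} \approx 3.2914$)
$A \left(-163\right) = \frac{\sqrt{390}}{6} \left(-163\right) = - \frac{163 \sqrt{390}}{6}$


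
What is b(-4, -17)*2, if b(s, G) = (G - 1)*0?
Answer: 0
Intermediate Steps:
b(s, G) = 0 (b(s, G) = (-1 + G)*0 = 0)
b(-4, -17)*2 = 0*2 = 0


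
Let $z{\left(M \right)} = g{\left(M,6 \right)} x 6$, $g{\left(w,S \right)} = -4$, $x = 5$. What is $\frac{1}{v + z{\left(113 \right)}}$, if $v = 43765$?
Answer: $\frac{1}{43645} \approx 2.2912 \cdot 10^{-5}$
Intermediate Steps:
$z{\left(M \right)} = -120$ ($z{\left(M \right)} = \left(-4\right) 5 \cdot 6 = \left(-20\right) 6 = -120$)
$\frac{1}{v + z{\left(113 \right)}} = \frac{1}{43765 - 120} = \frac{1}{43645}$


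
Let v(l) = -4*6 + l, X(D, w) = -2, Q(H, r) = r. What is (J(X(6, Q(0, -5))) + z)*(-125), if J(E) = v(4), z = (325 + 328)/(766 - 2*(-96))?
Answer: 2313375/958 ≈ 2414.8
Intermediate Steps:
z = 653/958 (z = 653/(766 + 192) = 653/958 ≈ 0.68163)
v(l) = -24 + l
J(E) = -20 (J(E) = -24 + 4 = -20)
(J(X(6, Q(0, -5))) + z)*(-125) = (-20 + 653/958)*(-125) = -18507/958*(-125) = 2313375/958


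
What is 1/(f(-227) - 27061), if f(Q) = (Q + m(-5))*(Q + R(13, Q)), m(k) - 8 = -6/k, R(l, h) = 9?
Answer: 5/102097 ≈ 4.8973e-5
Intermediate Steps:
m(k) = 8 - 6/k
f(Q) = (9 + Q)*(46/5 + Q) (f(Q) = (Q + (8 - 6/(-5)))*(Q + 9) = (Q + (8 - 6*(-⅕)))*(9 + Q) = (Q + (8 + 6/5))*(9 + Q) = (Q + 46/5)*(9 + Q) = (46/5 + Q)*(9 + Q) = (9 + Q)*(46/5 + Q))
1/(f(-227) - 27061) = 1/((414/5 + (-227)² + (91/5)*(-227)) - 27061) = 1/((414/5 + 51529 - 20657/5) - 27061) = 1/(237402/5 - 27061) = 1/(102097/5) = 5/102097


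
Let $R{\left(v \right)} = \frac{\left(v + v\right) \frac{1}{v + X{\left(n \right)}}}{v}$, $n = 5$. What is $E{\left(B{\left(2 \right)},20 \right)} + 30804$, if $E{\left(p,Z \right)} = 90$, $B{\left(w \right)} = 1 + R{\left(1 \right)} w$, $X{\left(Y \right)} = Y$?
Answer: $30894$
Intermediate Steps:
$R{\left(v \right)} = \frac{2}{5 + v}$ ($R{\left(v \right)} = \frac{\left(v + v\right) \frac{1}{v + 5}}{v} = \frac{2 v \frac{1}{5 + v}}{v} = \frac{2}{5 + v}$)
$B{\left(w \right)} = 1 + \frac{w}{3}$ ($B{\left(w \right)} = 1 + \frac{2}{5 + 1} w = 1 + \frac{2}{6} w = 1 + 2 \cdot \frac{1}{6} w = 1 + \frac{w}{3}$)
$E{\left(B{\left(2 \right)},20 \right)} + 30804 = 90 + 30804 = 30894$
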